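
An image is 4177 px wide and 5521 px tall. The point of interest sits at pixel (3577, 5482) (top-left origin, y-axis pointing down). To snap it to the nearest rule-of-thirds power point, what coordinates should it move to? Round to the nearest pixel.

x = 2785 px, y = 3681 px

Third lines: x ∈ {1392, 2785}, y ∈ {1840, 3681}.
3577 is closer to x = 2785; 5482 is closer to y = 3681.
So the nearest intersection is the lower-right power point.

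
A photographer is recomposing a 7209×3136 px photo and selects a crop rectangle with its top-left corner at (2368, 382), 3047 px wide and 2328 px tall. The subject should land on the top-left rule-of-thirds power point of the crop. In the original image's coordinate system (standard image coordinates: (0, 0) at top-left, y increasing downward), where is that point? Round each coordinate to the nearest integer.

x = 3384 px, y = 1158 px

One third of the crop width 3047 is 1015.67 px.
One third of the crop height 2328 is 776.00 px.
The top-left point is one-third across and one-third down within the crop:
x = 2368 + 1 × 1015.67 ≈ 3384; y = 382 + 1 × 776.00 ≈ 1158.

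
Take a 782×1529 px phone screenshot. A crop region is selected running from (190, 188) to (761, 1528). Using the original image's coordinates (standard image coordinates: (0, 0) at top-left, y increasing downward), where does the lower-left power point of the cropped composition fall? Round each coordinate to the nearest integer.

Crop width = 761 − 190 = 571 px; one third is 190.33 px.
Crop height = 1528 − 188 = 1340 px; one third is 446.67 px.
The lower-left point is one-third across and two-thirds down within the crop:
x = 190 + 1 × 190.33 ≈ 380; y = 188 + 2 × 446.67 ≈ 1081.

x = 380 px, y = 1081 px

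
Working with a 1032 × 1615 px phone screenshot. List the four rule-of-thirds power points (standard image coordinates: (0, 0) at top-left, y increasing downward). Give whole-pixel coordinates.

(344, 538), (688, 538), (344, 1077), (688, 1077)

One third of 1032 is 344; one third of 1615 is 538.33.
Vertical third lines at x = 344 and x = 688; horizontal third lines at y = 538 and y = 1077.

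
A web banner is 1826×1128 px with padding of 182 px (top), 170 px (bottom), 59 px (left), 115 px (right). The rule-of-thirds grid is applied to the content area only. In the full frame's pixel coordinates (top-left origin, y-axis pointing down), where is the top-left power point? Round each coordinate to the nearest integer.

x = 610 px, y = 441 px

Content width = 1826 − 59 − 115 = 1652 px; content height = 1128 − 182 − 170 = 776 px.
Top-left is one-third across and one-third down within the content area.
x = 59 + 1 × 1652/3 = 59 + 550.67 ≈ 610
y = 182 + 1 × 776/3 = 182 + 258.67 ≈ 441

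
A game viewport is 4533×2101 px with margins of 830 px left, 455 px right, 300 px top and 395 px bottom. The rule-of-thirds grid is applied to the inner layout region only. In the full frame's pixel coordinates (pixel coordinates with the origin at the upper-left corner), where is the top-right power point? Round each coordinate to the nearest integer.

Content width = 4533 − 830 − 455 = 3248 px; content height = 2101 − 300 − 395 = 1406 px.
Top-right is two-thirds across and one-third down within the inner layout region.
x = 830 + 2 × 3248/3 = 830 + 2165.33 ≈ 2995
y = 300 + 1 × 1406/3 = 300 + 468.67 ≈ 769

x = 2995 px, y = 769 px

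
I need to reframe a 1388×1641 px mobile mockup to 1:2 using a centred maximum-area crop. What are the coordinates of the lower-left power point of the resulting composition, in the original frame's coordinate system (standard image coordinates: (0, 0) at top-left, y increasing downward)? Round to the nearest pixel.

x = 557 px, y = 1094 px

1388/1641 > 1/2, so the 1:2 crop keeps the full height 1641 and trims width to 1641 × 1/2 = 820.50 px.
Left offset = (1388 − 820.50)/2 = 283.75 px; top offset = 0.
Lower-left is one-third across and two-thirds down within the crop:
x = 283.75 + 1 × 820.50/3 ≈ 557; y = 0.00 + 2 × 1641.00/3 ≈ 1094.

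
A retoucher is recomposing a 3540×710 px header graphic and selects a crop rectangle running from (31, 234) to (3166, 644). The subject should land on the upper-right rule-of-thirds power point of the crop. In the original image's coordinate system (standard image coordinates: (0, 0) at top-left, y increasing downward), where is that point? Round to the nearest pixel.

Crop width = 3166 − 31 = 3135 px; one third is 1045.00 px.
Crop height = 644 − 234 = 410 px; one third is 136.67 px.
The upper-right point is two-thirds across and one-third down within the crop:
x = 31 + 2 × 1045.00 ≈ 2121; y = 234 + 1 × 136.67 ≈ 371.

(2121, 371)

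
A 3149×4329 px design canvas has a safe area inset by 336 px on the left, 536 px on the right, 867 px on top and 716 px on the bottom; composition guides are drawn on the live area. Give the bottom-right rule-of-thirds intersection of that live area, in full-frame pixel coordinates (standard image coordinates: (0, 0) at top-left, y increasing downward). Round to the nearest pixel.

x = 1854 px, y = 2698 px

Content width = 3149 − 336 − 536 = 2277 px; content height = 4329 − 867 − 716 = 2746 px.
Bottom-right is two-thirds across and two-thirds down within the live area.
x = 336 + 2 × 2277/3 = 336 + 1518.00 ≈ 1854
y = 867 + 2 × 2746/3 = 867 + 1830.67 ≈ 2698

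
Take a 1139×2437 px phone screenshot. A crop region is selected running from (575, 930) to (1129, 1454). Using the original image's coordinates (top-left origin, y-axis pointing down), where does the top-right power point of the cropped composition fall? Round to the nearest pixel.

Crop width = 1129 − 575 = 554 px; one third is 184.67 px.
Crop height = 1454 − 930 = 524 px; one third is 174.67 px.
The top-right point is two-thirds across and one-third down within the crop:
x = 575 + 2 × 184.67 ≈ 944; y = 930 + 1 × 174.67 ≈ 1105.

(944, 1105)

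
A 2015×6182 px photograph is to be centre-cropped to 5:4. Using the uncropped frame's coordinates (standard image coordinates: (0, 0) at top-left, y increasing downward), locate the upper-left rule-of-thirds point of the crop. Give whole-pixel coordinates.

2015/6182 < 5/4, so the 5:4 crop keeps the full width 2015 and trims height to 2015 × 4/5 = 1612.00 px.
Top offset = (6182 − 1612.00)/2 = 2285.00 px; left offset = 0.
Upper-left is one-third across and one-third down within the crop:
x = 0.00 + 1 × 2015.00/3 ≈ 672; y = 2285.00 + 1 × 1612.00/3 ≈ 2822.

(672, 2822)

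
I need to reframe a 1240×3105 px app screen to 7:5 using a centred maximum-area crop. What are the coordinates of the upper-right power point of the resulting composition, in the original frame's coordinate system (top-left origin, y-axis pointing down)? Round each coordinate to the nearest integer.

1240/3105 < 7/5, so the 7:5 crop keeps the full width 1240 and trims height to 1240 × 5/7 = 885.71 px.
Top offset = (3105 − 885.71)/2 = 1109.64 px; left offset = 0.
Upper-right is two-thirds across and one-third down within the crop:
x = 0.00 + 2 × 1240.00/3 ≈ 827; y = 1109.64 + 1 × 885.71/3 ≈ 1405.

(827, 1405)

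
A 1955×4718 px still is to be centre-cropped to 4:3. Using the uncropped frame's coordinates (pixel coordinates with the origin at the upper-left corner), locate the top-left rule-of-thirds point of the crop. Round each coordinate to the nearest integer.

x = 652 px, y = 2115 px

1955/4718 < 4/3, so the 4:3 crop keeps the full width 1955 and trims height to 1955 × 3/4 = 1466.25 px.
Top offset = (4718 − 1466.25)/2 = 1625.88 px; left offset = 0.
Top-left is one-third across and one-third down within the crop:
x = 0.00 + 1 × 1955.00/3 ≈ 652; y = 1625.88 + 1 × 1466.25/3 ≈ 2115.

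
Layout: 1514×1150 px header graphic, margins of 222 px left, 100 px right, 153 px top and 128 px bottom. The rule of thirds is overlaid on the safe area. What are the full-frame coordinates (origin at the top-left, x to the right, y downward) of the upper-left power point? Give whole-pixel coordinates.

Content width = 1514 − 222 − 100 = 1192 px; content height = 1150 − 153 − 128 = 869 px.
Upper-left is one-third across and one-third down within the safe area.
x = 222 + 1 × 1192/3 = 222 + 397.33 ≈ 619
y = 153 + 1 × 869/3 = 153 + 289.67 ≈ 443

x = 619 px, y = 443 px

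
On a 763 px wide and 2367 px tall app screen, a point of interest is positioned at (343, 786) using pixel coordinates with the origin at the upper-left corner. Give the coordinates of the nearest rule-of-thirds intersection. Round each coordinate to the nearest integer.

Third lines: x ∈ {254, 509}, y ∈ {789, 1578}.
343 is closer to x = 254; 786 is closer to y = 789.
So the nearest intersection is the upper-left power point.

(254, 789)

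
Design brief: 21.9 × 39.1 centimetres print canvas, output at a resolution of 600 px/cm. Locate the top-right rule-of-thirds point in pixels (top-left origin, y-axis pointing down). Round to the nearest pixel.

(8760, 7820)

In pixels the canvas is 21.9 × 600 = 13140 wide and 39.1 × 600 = 23460 tall.
The top-right point is two-thirds across and one-third down:
x = 2 × 13140/3 ≈ 8760; y = 1 × 23460/3 ≈ 7820.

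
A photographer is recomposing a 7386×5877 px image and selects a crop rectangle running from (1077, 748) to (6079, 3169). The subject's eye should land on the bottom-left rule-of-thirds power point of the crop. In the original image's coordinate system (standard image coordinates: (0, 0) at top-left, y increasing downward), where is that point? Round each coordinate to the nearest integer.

x = 2744 px, y = 2362 px

Crop width = 6079 − 1077 = 5002 px; one third is 1667.33 px.
Crop height = 3169 − 748 = 2421 px; one third is 807.00 px.
The bottom-left point is one-third across and two-thirds down within the crop:
x = 1077 + 1 × 1667.33 ≈ 2744; y = 748 + 2 × 807.00 ≈ 2362.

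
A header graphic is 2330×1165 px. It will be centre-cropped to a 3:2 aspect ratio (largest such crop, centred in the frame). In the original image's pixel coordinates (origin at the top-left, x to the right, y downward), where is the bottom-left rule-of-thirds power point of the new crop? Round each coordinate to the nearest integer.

(874, 777)

2330/1165 > 3/2, so the 3:2 crop keeps the full height 1165 and trims width to 1165 × 3/2 = 1747.50 px.
Left offset = (2330 − 1747.50)/2 = 291.25 px; top offset = 0.
Bottom-left is one-third across and two-thirds down within the crop:
x = 291.25 + 1 × 1747.50/3 ≈ 874; y = 0.00 + 2 × 1165.00/3 ≈ 777.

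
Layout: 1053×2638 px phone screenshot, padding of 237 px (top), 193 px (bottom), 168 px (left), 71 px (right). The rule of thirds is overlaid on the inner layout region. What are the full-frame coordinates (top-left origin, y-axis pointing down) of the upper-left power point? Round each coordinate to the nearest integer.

x = 439 px, y = 973 px

Content width = 1053 − 168 − 71 = 814 px; content height = 2638 − 237 − 193 = 2208 px.
Upper-left is one-third across and one-third down within the inner layout region.
x = 168 + 1 × 814/3 = 168 + 271.33 ≈ 439
y = 237 + 1 × 2208/3 = 237 + 736.00 ≈ 973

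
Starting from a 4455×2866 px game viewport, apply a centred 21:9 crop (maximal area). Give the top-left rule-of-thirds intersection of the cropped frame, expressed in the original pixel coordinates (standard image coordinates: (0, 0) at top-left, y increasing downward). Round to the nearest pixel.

4455/2866 < 21/9, so the 21:9 crop keeps the full width 4455 and trims height to 4455 × 9/21 = 1909.29 px.
Top offset = (2866 − 1909.29)/2 = 478.36 px; left offset = 0.
Top-left is one-third across and one-third down within the crop:
x = 0.00 + 1 × 4455.00/3 ≈ 1485; y = 478.36 + 1 × 1909.29/3 ≈ 1115.

(1485, 1115)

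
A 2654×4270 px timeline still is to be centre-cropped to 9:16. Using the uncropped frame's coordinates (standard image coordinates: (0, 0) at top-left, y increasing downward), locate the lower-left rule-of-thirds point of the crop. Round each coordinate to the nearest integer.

x = 927 px, y = 2847 px

2654/4270 > 9/16, so the 9:16 crop keeps the full height 4270 and trims width to 4270 × 9/16 = 2401.88 px.
Left offset = (2654 − 2401.88)/2 = 126.06 px; top offset = 0.
Lower-left is one-third across and two-thirds down within the crop:
x = 126.06 + 1 × 2401.88/3 ≈ 927; y = 0.00 + 2 × 4270.00/3 ≈ 2847.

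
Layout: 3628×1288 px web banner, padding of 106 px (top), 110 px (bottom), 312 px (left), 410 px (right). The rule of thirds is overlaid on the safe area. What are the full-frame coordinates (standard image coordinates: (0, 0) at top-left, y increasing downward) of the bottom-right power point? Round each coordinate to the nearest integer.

Content width = 3628 − 312 − 410 = 2906 px; content height = 1288 − 106 − 110 = 1072 px.
Bottom-right is two-thirds across and two-thirds down within the safe area.
x = 312 + 2 × 2906/3 = 312 + 1937.33 ≈ 2249
y = 106 + 2 × 1072/3 = 106 + 714.67 ≈ 821

(2249, 821)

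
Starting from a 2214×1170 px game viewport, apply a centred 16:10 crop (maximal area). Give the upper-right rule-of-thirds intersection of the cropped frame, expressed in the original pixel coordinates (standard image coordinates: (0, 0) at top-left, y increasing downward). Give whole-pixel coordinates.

x = 1419 px, y = 390 px

2214/1170 > 16/10, so the 16:10 crop keeps the full height 1170 and trims width to 1170 × 16/10 = 1872.00 px.
Left offset = (2214 − 1872.00)/2 = 171.00 px; top offset = 0.
Upper-right is two-thirds across and one-third down within the crop:
x = 171.00 + 2 × 1872.00/3 ≈ 1419; y = 0.00 + 1 × 1170.00/3 ≈ 390.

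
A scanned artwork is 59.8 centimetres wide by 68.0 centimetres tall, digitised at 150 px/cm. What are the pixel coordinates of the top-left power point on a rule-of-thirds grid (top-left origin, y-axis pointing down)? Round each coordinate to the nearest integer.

(2990, 3400)

In pixels the canvas is 59.8 × 150 = 8970 wide and 68.0 × 150 = 10200 tall.
The top-left point is one-third across and one-third down:
x = 1 × 8970/3 ≈ 2990; y = 1 × 10200/3 ≈ 3400.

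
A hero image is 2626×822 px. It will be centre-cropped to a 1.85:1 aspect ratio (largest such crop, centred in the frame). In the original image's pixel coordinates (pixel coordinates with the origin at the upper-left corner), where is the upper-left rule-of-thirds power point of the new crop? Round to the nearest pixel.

x = 1060 px, y = 274 px

2626/822 > 1.85/1, so the 1.85:1 crop keeps the full height 822 and trims width to 822 × 1.85/1 = 1520.70 px.
Left offset = (2626 − 1520.70)/2 = 552.65 px; top offset = 0.
Upper-left is one-third across and one-third down within the crop:
x = 552.65 + 1 × 1520.70/3 ≈ 1060; y = 0.00 + 1 × 822.00/3 ≈ 274.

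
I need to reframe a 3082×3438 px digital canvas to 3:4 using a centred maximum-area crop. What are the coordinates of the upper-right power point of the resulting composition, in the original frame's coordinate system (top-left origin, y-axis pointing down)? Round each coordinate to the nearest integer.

(1971, 1146)

3082/3438 > 3/4, so the 3:4 crop keeps the full height 3438 and trims width to 3438 × 3/4 = 2578.50 px.
Left offset = (3082 − 2578.50)/2 = 251.75 px; top offset = 0.
Upper-right is two-thirds across and one-third down within the crop:
x = 251.75 + 2 × 2578.50/3 ≈ 1971; y = 0.00 + 1 × 3438.00/3 ≈ 1146.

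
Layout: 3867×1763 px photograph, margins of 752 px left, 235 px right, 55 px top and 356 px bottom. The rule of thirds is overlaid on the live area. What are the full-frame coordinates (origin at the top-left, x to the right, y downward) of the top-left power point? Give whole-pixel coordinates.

x = 1712 px, y = 506 px

Content width = 3867 − 752 − 235 = 2880 px; content height = 1763 − 55 − 356 = 1352 px.
Top-left is one-third across and one-third down within the live area.
x = 752 + 1 × 2880/3 = 752 + 960.00 ≈ 1712
y = 55 + 1 × 1352/3 = 55 + 450.67 ≈ 506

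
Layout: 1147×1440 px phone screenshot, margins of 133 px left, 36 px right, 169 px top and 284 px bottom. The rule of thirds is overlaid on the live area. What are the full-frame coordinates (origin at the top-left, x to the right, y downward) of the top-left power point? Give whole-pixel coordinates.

Content width = 1147 − 133 − 36 = 978 px; content height = 1440 − 169 − 284 = 987 px.
Top-left is one-third across and one-third down within the live area.
x = 133 + 1 × 978/3 = 133 + 326.00 ≈ 459
y = 169 + 1 × 987/3 = 169 + 329.00 ≈ 498

(459, 498)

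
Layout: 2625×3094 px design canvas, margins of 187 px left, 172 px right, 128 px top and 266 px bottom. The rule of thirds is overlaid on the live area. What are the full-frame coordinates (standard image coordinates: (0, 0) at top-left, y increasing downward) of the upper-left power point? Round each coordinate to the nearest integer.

Content width = 2625 − 187 − 172 = 2266 px; content height = 3094 − 128 − 266 = 2700 px.
Upper-left is one-third across and one-third down within the live area.
x = 187 + 1 × 2266/3 = 187 + 755.33 ≈ 942
y = 128 + 1 × 2700/3 = 128 + 900.00 ≈ 1028

(942, 1028)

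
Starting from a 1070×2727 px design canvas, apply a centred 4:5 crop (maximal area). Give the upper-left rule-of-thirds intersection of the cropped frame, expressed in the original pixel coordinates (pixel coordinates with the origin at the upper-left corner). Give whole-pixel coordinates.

(357, 1141)

1070/2727 < 4/5, so the 4:5 crop keeps the full width 1070 and trims height to 1070 × 5/4 = 1337.50 px.
Top offset = (2727 − 1337.50)/2 = 694.75 px; left offset = 0.
Upper-left is one-third across and one-third down within the crop:
x = 0.00 + 1 × 1070.00/3 ≈ 357; y = 694.75 + 1 × 1337.50/3 ≈ 1141.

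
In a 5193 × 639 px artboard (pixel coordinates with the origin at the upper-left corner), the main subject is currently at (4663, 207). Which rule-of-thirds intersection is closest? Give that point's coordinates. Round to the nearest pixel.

(3462, 213)

Third lines: x ∈ {1731, 3462}, y ∈ {213, 426}.
4663 is closer to x = 3462; 207 is closer to y = 213.
So the nearest intersection is the upper-right power point.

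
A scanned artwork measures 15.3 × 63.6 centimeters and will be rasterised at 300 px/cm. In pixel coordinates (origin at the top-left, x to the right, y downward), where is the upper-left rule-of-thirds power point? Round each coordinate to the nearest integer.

In pixels the canvas is 15.3 × 300 = 4590 wide and 63.6 × 300 = 19080 tall.
The upper-left point is one-third across and one-third down:
x = 1 × 4590/3 ≈ 1530; y = 1 × 19080/3 ≈ 6360.

(1530, 6360)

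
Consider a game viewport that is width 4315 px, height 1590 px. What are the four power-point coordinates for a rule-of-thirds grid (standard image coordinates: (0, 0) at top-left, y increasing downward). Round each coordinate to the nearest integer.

One third of 4315 is 1438.33; one third of 1590 is 530.
Vertical third lines at x = 1438 and x = 2877; horizontal third lines at y = 530 and y = 1060.

(1438, 530), (2877, 530), (1438, 1060), (2877, 1060)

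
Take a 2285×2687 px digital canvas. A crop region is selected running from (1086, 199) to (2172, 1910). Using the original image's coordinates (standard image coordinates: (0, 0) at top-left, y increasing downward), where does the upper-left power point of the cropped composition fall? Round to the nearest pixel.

x = 1448 px, y = 769 px

Crop width = 2172 − 1086 = 1086 px; one third is 362.00 px.
Crop height = 1910 − 199 = 1711 px; one third is 570.33 px.
The upper-left point is one-third across and one-third down within the crop:
x = 1086 + 1 × 362.00 ≈ 1448; y = 199 + 1 × 570.33 ≈ 769.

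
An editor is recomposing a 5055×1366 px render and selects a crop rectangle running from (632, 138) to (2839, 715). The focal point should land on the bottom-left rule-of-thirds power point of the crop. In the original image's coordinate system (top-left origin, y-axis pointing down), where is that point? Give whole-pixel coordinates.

(1368, 523)

Crop width = 2839 − 632 = 2207 px; one third is 735.67 px.
Crop height = 715 − 138 = 577 px; one third is 192.33 px.
The bottom-left point is one-third across and two-thirds down within the crop:
x = 632 + 1 × 735.67 ≈ 1368; y = 138 + 2 × 192.33 ≈ 523.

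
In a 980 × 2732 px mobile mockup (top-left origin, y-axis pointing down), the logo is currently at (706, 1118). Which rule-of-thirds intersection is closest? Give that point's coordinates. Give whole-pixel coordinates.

x = 653 px, y = 911 px

Third lines: x ∈ {327, 653}, y ∈ {911, 1821}.
706 is closer to x = 653; 1118 is closer to y = 911.
So the nearest intersection is the upper-right power point.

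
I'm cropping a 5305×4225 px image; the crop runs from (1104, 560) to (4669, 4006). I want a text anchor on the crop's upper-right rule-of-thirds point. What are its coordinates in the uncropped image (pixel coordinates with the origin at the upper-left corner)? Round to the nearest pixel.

Crop width = 4669 − 1104 = 3565 px; one third is 1188.33 px.
Crop height = 4006 − 560 = 3446 px; one third is 1148.67 px.
The upper-right point is two-thirds across and one-third down within the crop:
x = 1104 + 2 × 1188.33 ≈ 3481; y = 560 + 1 × 1148.67 ≈ 1709.

x = 3481 px, y = 1709 px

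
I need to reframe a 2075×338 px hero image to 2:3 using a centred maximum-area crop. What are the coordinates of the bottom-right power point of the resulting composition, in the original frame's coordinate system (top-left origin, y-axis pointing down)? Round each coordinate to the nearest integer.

2075/338 > 2/3, so the 2:3 crop keeps the full height 338 and trims width to 338 × 2/3 = 225.33 px.
Left offset = (2075 − 225.33)/2 = 924.83 px; top offset = 0.
Bottom-right is two-thirds across and two-thirds down within the crop:
x = 924.83 + 2 × 225.33/3 ≈ 1075; y = 0.00 + 2 × 338.00/3 ≈ 225.

x = 1075 px, y = 225 px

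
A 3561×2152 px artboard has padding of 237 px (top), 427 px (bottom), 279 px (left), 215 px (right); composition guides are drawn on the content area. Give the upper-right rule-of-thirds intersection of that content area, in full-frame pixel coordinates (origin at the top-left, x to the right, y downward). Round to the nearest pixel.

(2324, 733)

Content width = 3561 − 279 − 215 = 3067 px; content height = 2152 − 237 − 427 = 1488 px.
Upper-right is two-thirds across and one-third down within the content area.
x = 279 + 2 × 3067/3 = 279 + 2044.67 ≈ 2324
y = 237 + 1 × 1488/3 = 237 + 496.00 ≈ 733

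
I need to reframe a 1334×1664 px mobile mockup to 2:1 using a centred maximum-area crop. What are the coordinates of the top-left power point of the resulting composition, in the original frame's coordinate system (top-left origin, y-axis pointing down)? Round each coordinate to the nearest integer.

(445, 721)

1334/1664 < 2/1, so the 2:1 crop keeps the full width 1334 and trims height to 1334 × 1/2 = 667.00 px.
Top offset = (1664 − 667.00)/2 = 498.50 px; left offset = 0.
Top-left is one-third across and one-third down within the crop:
x = 0.00 + 1 × 1334.00/3 ≈ 445; y = 498.50 + 1 × 667.00/3 ≈ 721.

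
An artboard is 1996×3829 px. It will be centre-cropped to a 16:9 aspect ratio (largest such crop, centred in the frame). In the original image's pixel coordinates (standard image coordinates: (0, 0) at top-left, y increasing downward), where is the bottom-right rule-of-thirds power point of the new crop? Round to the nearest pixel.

x = 1331 px, y = 2102 px

1996/3829 < 16/9, so the 16:9 crop keeps the full width 1996 and trims height to 1996 × 9/16 = 1122.75 px.
Top offset = (3829 − 1122.75)/2 = 1353.12 px; left offset = 0.
Bottom-right is two-thirds across and two-thirds down within the crop:
x = 0.00 + 2 × 1996.00/3 ≈ 1331; y = 1353.12 + 2 × 1122.75/3 ≈ 2102.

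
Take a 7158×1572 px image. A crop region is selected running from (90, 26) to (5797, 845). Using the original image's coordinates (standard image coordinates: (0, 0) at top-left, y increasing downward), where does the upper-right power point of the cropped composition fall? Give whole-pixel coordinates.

Crop width = 5797 − 90 = 5707 px; one third is 1902.33 px.
Crop height = 845 − 26 = 819 px; one third is 273.00 px.
The upper-right point is two-thirds across and one-third down within the crop:
x = 90 + 2 × 1902.33 ≈ 3895; y = 26 + 1 × 273.00 ≈ 299.

(3895, 299)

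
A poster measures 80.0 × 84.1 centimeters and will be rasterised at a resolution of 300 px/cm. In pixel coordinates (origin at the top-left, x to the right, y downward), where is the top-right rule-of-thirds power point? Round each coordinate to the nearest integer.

In pixels the canvas is 80.0 × 300 = 24000 wide and 84.1 × 300 = 25230 tall.
The top-right point is two-thirds across and one-third down:
x = 2 × 24000/3 ≈ 16000; y = 1 × 25230/3 ≈ 8410.

x = 16000 px, y = 8410 px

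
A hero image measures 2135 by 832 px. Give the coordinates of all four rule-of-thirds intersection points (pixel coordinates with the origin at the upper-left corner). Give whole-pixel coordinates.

(712, 277), (1423, 277), (712, 555), (1423, 555)

One third of 2135 is 711.67; one third of 832 is 277.33.
Vertical third lines at x = 712 and x = 1423; horizontal third lines at y = 277 and y = 555.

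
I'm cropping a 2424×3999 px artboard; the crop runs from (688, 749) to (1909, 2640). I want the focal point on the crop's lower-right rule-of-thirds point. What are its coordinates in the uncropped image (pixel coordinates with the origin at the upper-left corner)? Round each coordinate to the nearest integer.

Crop width = 1909 − 688 = 1221 px; one third is 407.00 px.
Crop height = 2640 − 749 = 1891 px; one third is 630.33 px.
The lower-right point is two-thirds across and two-thirds down within the crop:
x = 688 + 2 × 407.00 ≈ 1502; y = 749 + 2 × 630.33 ≈ 2010.

x = 1502 px, y = 2010 px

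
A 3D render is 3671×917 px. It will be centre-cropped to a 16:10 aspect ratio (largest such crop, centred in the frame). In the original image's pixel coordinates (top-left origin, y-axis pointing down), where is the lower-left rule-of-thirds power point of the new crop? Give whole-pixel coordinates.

(1591, 611)

3671/917 > 16/10, so the 16:10 crop keeps the full height 917 and trims width to 917 × 16/10 = 1467.20 px.
Left offset = (3671 − 1467.20)/2 = 1101.90 px; top offset = 0.
Lower-left is one-third across and two-thirds down within the crop:
x = 1101.90 + 1 × 1467.20/3 ≈ 1591; y = 0.00 + 2 × 917.00/3 ≈ 611.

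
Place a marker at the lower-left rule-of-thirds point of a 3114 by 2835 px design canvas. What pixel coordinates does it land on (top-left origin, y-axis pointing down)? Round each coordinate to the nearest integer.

x = 1038 px, y = 1890 px

The lower-left point sits one-third of the way across and two-thirds of the way down.
x = 1 × 3114/3 ≈ 1038; y = 2 × 2835/3 ≈ 1890.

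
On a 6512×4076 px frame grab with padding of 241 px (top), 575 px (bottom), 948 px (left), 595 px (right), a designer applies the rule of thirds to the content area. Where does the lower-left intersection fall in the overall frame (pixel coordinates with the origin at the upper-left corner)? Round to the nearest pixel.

Content width = 6512 − 948 − 595 = 4969 px; content height = 4076 − 241 − 575 = 3260 px.
Lower-left is one-third across and two-thirds down within the content area.
x = 948 + 1 × 4969/3 = 948 + 1656.33 ≈ 2604
y = 241 + 2 × 3260/3 = 241 + 2173.33 ≈ 2414

(2604, 2414)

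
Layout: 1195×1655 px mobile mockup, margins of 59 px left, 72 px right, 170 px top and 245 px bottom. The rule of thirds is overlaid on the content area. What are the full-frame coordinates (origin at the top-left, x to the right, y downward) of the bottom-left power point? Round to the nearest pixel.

Content width = 1195 − 59 − 72 = 1064 px; content height = 1655 − 170 − 245 = 1240 px.
Bottom-left is one-third across and two-thirds down within the content area.
x = 59 + 1 × 1064/3 = 59 + 354.67 ≈ 414
y = 170 + 2 × 1240/3 = 170 + 826.67 ≈ 997

x = 414 px, y = 997 px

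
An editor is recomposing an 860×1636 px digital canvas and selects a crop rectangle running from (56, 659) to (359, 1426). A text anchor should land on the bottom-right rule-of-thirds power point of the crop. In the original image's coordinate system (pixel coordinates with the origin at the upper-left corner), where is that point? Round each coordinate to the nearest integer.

Crop width = 359 − 56 = 303 px; one third is 101.00 px.
Crop height = 1426 − 659 = 767 px; one third is 255.67 px.
The bottom-right point is two-thirds across and two-thirds down within the crop:
x = 56 + 2 × 101.00 ≈ 258; y = 659 + 2 × 255.67 ≈ 1170.

(258, 1170)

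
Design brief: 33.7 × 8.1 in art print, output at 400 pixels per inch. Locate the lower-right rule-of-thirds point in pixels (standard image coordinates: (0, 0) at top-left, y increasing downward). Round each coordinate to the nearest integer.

In pixels the canvas is 33.7 × 400 = 13480 wide and 8.1 × 400 = 3240 tall.
The lower-right point is two-thirds across and two-thirds down:
x = 2 × 13480/3 ≈ 8987; y = 2 × 3240/3 ≈ 2160.

x = 8987 px, y = 2160 px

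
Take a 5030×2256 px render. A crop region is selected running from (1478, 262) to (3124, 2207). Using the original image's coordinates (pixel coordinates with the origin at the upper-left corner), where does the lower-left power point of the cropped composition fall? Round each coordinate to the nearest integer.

Crop width = 3124 − 1478 = 1646 px; one third is 548.67 px.
Crop height = 2207 − 262 = 1945 px; one third is 648.33 px.
The lower-left point is one-third across and two-thirds down within the crop:
x = 1478 + 1 × 548.67 ≈ 2027; y = 262 + 2 × 648.33 ≈ 1559.

x = 2027 px, y = 1559 px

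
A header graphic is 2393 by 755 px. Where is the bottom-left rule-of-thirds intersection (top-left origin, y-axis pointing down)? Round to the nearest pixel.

The bottom-left point sits one-third of the way across and two-thirds of the way down.
x = 1 × 2393/3 ≈ 798; y = 2 × 755/3 ≈ 503.

x = 798 px, y = 503 px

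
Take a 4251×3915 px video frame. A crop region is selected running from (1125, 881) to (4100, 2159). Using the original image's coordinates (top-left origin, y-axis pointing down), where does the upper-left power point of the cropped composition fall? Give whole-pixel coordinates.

(2117, 1307)

Crop width = 4100 − 1125 = 2975 px; one third is 991.67 px.
Crop height = 2159 − 881 = 1278 px; one third is 426.00 px.
The upper-left point is one-third across and one-third down within the crop:
x = 1125 + 1 × 991.67 ≈ 2117; y = 881 + 1 × 426.00 ≈ 1307.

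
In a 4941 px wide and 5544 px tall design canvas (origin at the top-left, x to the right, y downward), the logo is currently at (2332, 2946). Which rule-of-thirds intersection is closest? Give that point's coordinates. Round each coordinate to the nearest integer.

(1647, 3696)

Third lines: x ∈ {1647, 3294}, y ∈ {1848, 3696}.
2332 is closer to x = 1647; 2946 is closer to y = 3696.
So the nearest intersection is the lower-left power point.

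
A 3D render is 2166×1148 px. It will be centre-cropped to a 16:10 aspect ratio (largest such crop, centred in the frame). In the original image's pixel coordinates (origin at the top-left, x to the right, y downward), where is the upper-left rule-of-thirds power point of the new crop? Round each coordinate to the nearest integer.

2166/1148 > 16/10, so the 16:10 crop keeps the full height 1148 and trims width to 1148 × 16/10 = 1836.80 px.
Left offset = (2166 − 1836.80)/2 = 164.60 px; top offset = 0.
Upper-left is one-third across and one-third down within the crop:
x = 164.60 + 1 × 1836.80/3 ≈ 777; y = 0.00 + 1 × 1148.00/3 ≈ 383.

x = 777 px, y = 383 px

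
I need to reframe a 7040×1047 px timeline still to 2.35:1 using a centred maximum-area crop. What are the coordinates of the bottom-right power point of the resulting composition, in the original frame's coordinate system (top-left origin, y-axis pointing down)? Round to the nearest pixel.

x = 3930 px, y = 698 px

7040/1047 > 2.35/1, so the 2.35:1 crop keeps the full height 1047 and trims width to 1047 × 2.35/1 = 2460.45 px.
Left offset = (7040 − 2460.45)/2 = 2289.77 px; top offset = 0.
Bottom-right is two-thirds across and two-thirds down within the crop:
x = 2289.77 + 2 × 2460.45/3 ≈ 3930; y = 0.00 + 2 × 1047.00/3 ≈ 698.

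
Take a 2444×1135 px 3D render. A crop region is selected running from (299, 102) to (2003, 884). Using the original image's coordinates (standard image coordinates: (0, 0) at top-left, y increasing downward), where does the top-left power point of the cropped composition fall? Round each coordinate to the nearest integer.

(867, 363)

Crop width = 2003 − 299 = 1704 px; one third is 568.00 px.
Crop height = 884 − 102 = 782 px; one third is 260.67 px.
The top-left point is one-third across and one-third down within the crop:
x = 299 + 1 × 568.00 ≈ 867; y = 102 + 1 × 260.67 ≈ 363.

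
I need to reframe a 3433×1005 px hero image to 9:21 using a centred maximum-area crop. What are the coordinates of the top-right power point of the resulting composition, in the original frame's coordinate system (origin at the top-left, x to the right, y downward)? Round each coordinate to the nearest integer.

3433/1005 > 9/21, so the 9:21 crop keeps the full height 1005 and trims width to 1005 × 9/21 = 430.71 px.
Left offset = (3433 − 430.71)/2 = 1501.14 px; top offset = 0.
Top-right is two-thirds across and one-third down within the crop:
x = 1501.14 + 2 × 430.71/3 ≈ 1788; y = 0.00 + 1 × 1005.00/3 ≈ 335.

x = 1788 px, y = 335 px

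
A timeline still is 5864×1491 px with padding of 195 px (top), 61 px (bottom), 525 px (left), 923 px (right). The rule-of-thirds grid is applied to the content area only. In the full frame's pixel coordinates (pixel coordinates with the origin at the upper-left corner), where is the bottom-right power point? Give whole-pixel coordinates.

Content width = 5864 − 525 − 923 = 4416 px; content height = 1491 − 195 − 61 = 1235 px.
Bottom-right is two-thirds across and two-thirds down within the content area.
x = 525 + 2 × 4416/3 = 525 + 2944.00 ≈ 3469
y = 195 + 2 × 1235/3 = 195 + 823.33 ≈ 1018

x = 3469 px, y = 1018 px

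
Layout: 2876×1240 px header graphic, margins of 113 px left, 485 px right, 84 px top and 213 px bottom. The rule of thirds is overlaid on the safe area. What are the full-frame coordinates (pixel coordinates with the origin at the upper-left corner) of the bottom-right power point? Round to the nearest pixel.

Content width = 2876 − 113 − 485 = 2278 px; content height = 1240 − 84 − 213 = 943 px.
Bottom-right is two-thirds across and two-thirds down within the safe area.
x = 113 + 2 × 2278/3 = 113 + 1518.67 ≈ 1632
y = 84 + 2 × 943/3 = 84 + 628.67 ≈ 713

x = 1632 px, y = 713 px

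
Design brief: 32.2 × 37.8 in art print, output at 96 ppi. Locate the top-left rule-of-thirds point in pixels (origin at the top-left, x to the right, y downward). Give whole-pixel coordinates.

(1030, 1210)

In pixels the canvas is 32.2 × 96 = 3091.2 wide and 37.8 × 96 = 3628.8 tall.
The top-left point is one-third across and one-third down:
x = 1 × 3091.2/3 ≈ 1030; y = 1 × 3628.8/3 ≈ 1210.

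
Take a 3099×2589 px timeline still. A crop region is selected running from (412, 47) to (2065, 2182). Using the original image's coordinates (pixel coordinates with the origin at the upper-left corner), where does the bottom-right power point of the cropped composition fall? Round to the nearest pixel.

Crop width = 2065 − 412 = 1653 px; one third is 551.00 px.
Crop height = 2182 − 47 = 2135 px; one third is 711.67 px.
The bottom-right point is two-thirds across and two-thirds down within the crop:
x = 412 + 2 × 551.00 ≈ 1514; y = 47 + 2 × 711.67 ≈ 1470.

(1514, 1470)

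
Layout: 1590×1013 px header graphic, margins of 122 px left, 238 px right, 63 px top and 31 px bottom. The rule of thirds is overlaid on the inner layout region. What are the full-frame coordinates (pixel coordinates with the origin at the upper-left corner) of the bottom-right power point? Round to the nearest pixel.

x = 942 px, y = 676 px

Content width = 1590 − 122 − 238 = 1230 px; content height = 1013 − 63 − 31 = 919 px.
Bottom-right is two-thirds across and two-thirds down within the inner layout region.
x = 122 + 2 × 1230/3 = 122 + 820.00 ≈ 942
y = 63 + 2 × 919/3 = 63 + 612.67 ≈ 676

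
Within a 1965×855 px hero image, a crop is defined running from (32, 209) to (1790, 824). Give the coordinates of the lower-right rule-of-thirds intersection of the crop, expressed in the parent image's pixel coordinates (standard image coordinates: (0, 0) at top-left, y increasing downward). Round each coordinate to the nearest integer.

(1204, 619)

Crop width = 1790 − 32 = 1758 px; one third is 586.00 px.
Crop height = 824 − 209 = 615 px; one third is 205.00 px.
The lower-right point is two-thirds across and two-thirds down within the crop:
x = 32 + 2 × 586.00 ≈ 1204; y = 209 + 2 × 205.00 ≈ 619.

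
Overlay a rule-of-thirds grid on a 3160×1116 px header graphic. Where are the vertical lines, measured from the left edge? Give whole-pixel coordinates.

x = 1053 px and x = 2107 px

3160 / 3 = 1053.33, so the vertical lines sit at one and two thirds of 3160.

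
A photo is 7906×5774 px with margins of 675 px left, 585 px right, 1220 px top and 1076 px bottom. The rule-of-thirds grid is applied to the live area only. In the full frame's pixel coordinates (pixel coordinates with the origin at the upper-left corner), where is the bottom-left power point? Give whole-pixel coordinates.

x = 2890 px, y = 3539 px

Content width = 7906 − 675 − 585 = 6646 px; content height = 5774 − 1220 − 1076 = 3478 px.
Bottom-left is one-third across and two-thirds down within the live area.
x = 675 + 1 × 6646/3 = 675 + 2215.33 ≈ 2890
y = 1220 + 2 × 3478/3 = 1220 + 2318.67 ≈ 3539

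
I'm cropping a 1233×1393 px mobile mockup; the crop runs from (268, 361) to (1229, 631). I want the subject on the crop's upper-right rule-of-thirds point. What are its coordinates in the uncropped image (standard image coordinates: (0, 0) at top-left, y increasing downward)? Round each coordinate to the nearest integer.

x = 909 px, y = 451 px

Crop width = 1229 − 268 = 961 px; one third is 320.33 px.
Crop height = 631 − 361 = 270 px; one third is 90.00 px.
The upper-right point is two-thirds across and one-third down within the crop:
x = 268 + 2 × 320.33 ≈ 909; y = 361 + 1 × 90.00 ≈ 451.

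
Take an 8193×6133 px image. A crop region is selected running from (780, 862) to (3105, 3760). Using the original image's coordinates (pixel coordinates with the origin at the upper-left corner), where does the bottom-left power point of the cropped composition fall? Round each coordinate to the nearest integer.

x = 1555 px, y = 2794 px

Crop width = 3105 − 780 = 2325 px; one third is 775.00 px.
Crop height = 3760 − 862 = 2898 px; one third is 966.00 px.
The bottom-left point is one-third across and two-thirds down within the crop:
x = 780 + 1 × 775.00 ≈ 1555; y = 862 + 2 × 966.00 ≈ 2794.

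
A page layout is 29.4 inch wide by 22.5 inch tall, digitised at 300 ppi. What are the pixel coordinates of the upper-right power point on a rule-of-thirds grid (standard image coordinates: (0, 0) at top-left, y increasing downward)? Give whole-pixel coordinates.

In pixels the canvas is 29.4 × 300 = 8820 wide and 22.5 × 300 = 6750 tall.
The upper-right point is two-thirds across and one-third down:
x = 2 × 8820/3 ≈ 5880; y = 1 × 6750/3 ≈ 2250.

(5880, 2250)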